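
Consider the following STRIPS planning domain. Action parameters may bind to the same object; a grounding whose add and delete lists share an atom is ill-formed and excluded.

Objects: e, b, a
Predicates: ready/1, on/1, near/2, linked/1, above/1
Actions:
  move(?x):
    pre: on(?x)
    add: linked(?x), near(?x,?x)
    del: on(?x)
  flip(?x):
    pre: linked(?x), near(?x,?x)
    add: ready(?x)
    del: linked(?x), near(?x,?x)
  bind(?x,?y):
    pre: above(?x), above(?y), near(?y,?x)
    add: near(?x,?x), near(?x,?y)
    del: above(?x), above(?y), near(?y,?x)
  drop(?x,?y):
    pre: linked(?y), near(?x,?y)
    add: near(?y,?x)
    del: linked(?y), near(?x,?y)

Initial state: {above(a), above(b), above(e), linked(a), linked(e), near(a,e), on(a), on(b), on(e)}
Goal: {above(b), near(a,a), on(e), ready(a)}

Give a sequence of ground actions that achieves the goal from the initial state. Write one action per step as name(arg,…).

1. move(a)  →  {above(a), above(b), above(e), linked(a), linked(e), near(a,a), near(a,e), on(b), on(e)}
2. flip(a)  →  {above(a), above(b), above(e), linked(e), near(a,e), on(b), on(e), ready(a)}
3. drop(a,e)  →  {above(a), above(b), above(e), near(e,a), on(b), on(e), ready(a)}
4. bind(a,e)  →  {above(b), near(a,a), near(a,e), on(b), on(e), ready(a)}

move(a); flip(a); drop(a,e); bind(a,e)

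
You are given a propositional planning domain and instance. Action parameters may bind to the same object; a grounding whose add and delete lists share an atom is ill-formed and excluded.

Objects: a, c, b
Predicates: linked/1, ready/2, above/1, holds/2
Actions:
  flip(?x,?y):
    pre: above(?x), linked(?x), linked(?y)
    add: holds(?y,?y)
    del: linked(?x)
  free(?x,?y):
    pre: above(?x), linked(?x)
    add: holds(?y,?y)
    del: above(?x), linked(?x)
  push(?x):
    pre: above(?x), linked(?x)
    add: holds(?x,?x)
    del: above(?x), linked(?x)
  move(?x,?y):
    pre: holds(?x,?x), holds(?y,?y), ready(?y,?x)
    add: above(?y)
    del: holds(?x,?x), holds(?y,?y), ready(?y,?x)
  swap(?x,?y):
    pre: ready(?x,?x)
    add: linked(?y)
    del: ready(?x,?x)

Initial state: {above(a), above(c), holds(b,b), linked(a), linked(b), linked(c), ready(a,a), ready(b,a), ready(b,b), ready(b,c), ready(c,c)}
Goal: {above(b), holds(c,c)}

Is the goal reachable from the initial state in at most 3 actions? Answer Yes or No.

1. flip(a,c)  →  {above(a), above(c), holds(b,b), holds(c,c), linked(b), linked(c), ready(a,a), ready(b,a), ready(b,b), ready(b,c), ready(c,c)}
2. move(b,b)  →  {above(a), above(b), above(c), holds(c,c), linked(b), linked(c), ready(a,a), ready(b,a), ready(b,c), ready(c,c)}
optimal plan length = 2; 2 ≤ 3

Yes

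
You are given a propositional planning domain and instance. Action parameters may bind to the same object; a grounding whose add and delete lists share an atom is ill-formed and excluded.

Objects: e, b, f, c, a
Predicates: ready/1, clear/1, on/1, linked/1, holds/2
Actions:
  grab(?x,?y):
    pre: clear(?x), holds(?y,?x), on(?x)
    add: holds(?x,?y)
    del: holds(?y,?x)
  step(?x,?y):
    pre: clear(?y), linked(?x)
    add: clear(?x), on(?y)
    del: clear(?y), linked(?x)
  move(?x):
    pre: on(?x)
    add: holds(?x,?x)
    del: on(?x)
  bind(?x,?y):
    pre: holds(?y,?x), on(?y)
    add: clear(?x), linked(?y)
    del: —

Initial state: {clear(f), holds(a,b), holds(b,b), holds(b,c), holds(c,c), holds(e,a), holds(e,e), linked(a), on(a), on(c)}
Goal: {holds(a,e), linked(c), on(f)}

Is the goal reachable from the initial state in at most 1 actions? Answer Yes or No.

No

1. step(a,f)  →  {clear(a), holds(a,b), holds(b,b), holds(b,c), holds(c,c), holds(e,a), holds(e,e), on(a), on(c), on(f)}
2. grab(a,e)  →  {clear(a), holds(a,b), holds(a,e), holds(b,b), holds(b,c), holds(c,c), holds(e,e), on(a), on(c), on(f)}
3. bind(c,c)  →  {clear(a), clear(c), holds(a,b), holds(a,e), holds(b,b), holds(b,c), holds(c,c), holds(e,e), linked(c), on(a), on(c), on(f)}
optimal plan length = 3; 3 > 1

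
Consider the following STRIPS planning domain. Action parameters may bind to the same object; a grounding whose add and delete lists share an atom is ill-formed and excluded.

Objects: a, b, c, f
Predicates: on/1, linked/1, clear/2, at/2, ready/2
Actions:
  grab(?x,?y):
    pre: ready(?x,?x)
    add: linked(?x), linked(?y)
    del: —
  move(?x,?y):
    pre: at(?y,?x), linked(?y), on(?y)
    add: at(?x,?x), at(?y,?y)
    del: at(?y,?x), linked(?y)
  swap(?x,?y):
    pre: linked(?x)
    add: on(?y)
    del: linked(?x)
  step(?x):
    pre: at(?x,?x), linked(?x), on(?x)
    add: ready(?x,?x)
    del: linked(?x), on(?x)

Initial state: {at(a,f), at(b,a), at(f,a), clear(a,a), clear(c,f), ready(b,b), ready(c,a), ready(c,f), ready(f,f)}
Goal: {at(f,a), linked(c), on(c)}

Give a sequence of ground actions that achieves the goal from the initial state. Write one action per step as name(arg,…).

grab(b,c); swap(b,c)

1. grab(b,c)  →  {at(a,f), at(b,a), at(f,a), clear(a,a), clear(c,f), linked(b), linked(c), ready(b,b), ready(c,a), ready(c,f), ready(f,f)}
2. swap(b,c)  →  {at(a,f), at(b,a), at(f,a), clear(a,a), clear(c,f), linked(c), on(c), ready(b,b), ready(c,a), ready(c,f), ready(f,f)}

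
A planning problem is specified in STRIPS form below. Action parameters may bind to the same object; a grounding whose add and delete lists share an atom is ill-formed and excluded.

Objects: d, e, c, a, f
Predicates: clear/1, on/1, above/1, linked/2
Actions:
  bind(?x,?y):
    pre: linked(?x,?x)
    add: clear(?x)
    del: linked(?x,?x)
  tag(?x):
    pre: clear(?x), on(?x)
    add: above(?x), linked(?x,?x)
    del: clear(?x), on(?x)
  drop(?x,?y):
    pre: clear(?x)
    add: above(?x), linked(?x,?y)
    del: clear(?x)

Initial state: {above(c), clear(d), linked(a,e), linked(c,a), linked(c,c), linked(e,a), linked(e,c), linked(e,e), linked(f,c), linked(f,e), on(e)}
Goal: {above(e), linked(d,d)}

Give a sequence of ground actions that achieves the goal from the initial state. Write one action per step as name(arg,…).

1. bind(e,d)  →  {above(c), clear(d), clear(e), linked(a,e), linked(c,a), linked(c,c), linked(e,a), linked(e,c), linked(f,c), linked(f,e), on(e)}
2. tag(e)  →  {above(c), above(e), clear(d), linked(a,e), linked(c,a), linked(c,c), linked(e,a), linked(e,c), linked(e,e), linked(f,c), linked(f,e)}
3. drop(d,d)  →  {above(c), above(d), above(e), linked(a,e), linked(c,a), linked(c,c), linked(d,d), linked(e,a), linked(e,c), linked(e,e), linked(f,c), linked(f,e)}

bind(e,d); tag(e); drop(d,d)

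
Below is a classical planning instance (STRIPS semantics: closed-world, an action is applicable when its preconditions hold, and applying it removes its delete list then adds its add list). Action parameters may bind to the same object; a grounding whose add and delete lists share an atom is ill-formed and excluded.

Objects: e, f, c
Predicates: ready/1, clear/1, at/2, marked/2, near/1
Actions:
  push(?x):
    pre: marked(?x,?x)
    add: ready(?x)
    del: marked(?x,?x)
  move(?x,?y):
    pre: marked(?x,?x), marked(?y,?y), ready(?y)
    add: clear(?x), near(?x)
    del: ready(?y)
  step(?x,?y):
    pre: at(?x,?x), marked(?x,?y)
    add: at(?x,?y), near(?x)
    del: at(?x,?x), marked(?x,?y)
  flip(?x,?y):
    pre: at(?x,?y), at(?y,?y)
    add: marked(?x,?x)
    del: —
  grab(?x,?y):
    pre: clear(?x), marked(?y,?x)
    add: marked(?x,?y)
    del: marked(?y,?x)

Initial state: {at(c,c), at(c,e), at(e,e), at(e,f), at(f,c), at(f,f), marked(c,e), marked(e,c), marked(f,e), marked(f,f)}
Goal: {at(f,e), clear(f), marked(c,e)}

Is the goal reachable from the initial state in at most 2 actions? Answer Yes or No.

1. push(f)  →  {at(c,c), at(c,e), at(e,e), at(e,f), at(f,c), at(f,f), marked(c,e), marked(e,c), marked(f,e), ready(f)}
2. step(f,e)  →  {at(c,c), at(c,e), at(e,e), at(e,f), at(f,c), at(f,e), marked(c,e), marked(e,c), near(f), ready(f)}
3. flip(f,e)  →  {at(c,c), at(c,e), at(e,e), at(e,f), at(f,c), at(f,e), marked(c,e), marked(e,c), marked(f,f), near(f), ready(f)}
4. move(f,f)  →  {at(c,c), at(c,e), at(e,e), at(e,f), at(f,c), at(f,e), clear(f), marked(c,e), marked(e,c), marked(f,f), near(f)}
optimal plan length = 4; 4 > 2

No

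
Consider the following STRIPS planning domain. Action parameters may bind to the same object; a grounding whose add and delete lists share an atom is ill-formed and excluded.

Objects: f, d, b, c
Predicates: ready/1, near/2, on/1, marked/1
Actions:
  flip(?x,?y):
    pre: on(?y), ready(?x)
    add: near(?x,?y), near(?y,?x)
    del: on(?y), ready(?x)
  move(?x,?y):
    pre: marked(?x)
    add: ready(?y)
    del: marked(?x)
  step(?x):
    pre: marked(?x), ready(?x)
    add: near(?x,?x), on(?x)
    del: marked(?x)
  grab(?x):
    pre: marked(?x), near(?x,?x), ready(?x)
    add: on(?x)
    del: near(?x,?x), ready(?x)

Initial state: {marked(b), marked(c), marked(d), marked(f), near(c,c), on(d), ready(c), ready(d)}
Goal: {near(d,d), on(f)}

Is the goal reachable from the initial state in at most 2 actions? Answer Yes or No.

1. flip(d,d)  →  {marked(b), marked(c), marked(d), marked(f), near(c,c), near(d,d), ready(c)}
2. move(d,f)  →  {marked(b), marked(c), marked(f), near(c,c), near(d,d), ready(c), ready(f)}
3. step(f)  →  {marked(b), marked(c), near(c,c), near(d,d), near(f,f), on(f), ready(c), ready(f)}
optimal plan length = 3; 3 > 2

No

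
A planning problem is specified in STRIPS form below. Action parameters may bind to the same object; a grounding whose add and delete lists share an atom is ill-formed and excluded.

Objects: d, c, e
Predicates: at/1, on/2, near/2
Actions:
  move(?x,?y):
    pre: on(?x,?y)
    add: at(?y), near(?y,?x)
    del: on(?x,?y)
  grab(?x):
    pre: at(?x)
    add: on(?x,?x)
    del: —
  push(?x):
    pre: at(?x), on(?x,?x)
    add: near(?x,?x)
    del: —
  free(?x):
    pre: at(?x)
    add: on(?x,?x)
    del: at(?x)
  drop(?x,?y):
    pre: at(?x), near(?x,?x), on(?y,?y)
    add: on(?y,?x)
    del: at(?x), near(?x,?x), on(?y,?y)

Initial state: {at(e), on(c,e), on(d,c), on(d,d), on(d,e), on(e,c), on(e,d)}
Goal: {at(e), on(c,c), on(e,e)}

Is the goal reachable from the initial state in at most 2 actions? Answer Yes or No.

No

1. move(d,c)  →  {at(c), at(e), near(c,d), on(c,e), on(d,d), on(d,e), on(e,c), on(e,d)}
2. grab(c)  →  {at(c), at(e), near(c,d), on(c,c), on(c,e), on(d,d), on(d,e), on(e,c), on(e,d)}
3. grab(e)  →  {at(c), at(e), near(c,d), on(c,c), on(c,e), on(d,d), on(d,e), on(e,c), on(e,d), on(e,e)}
optimal plan length = 3; 3 > 2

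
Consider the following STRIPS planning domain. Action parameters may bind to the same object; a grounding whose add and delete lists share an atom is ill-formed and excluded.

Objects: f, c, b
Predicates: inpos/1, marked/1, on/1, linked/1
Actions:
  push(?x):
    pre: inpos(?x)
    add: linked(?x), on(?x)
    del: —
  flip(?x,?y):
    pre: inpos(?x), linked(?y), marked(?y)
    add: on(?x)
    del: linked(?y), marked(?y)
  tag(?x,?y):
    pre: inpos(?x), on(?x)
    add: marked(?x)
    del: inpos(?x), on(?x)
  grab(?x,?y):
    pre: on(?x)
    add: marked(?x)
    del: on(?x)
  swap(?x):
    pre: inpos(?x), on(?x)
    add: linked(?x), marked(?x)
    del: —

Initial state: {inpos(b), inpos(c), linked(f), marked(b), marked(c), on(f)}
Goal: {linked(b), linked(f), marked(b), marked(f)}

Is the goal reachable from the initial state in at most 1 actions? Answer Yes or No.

1. push(b)  →  {inpos(b), inpos(c), linked(b), linked(f), marked(b), marked(c), on(b), on(f)}
2. grab(f,f)  →  {inpos(b), inpos(c), linked(b), linked(f), marked(b), marked(c), marked(f), on(b)}
optimal plan length = 2; 2 > 1

No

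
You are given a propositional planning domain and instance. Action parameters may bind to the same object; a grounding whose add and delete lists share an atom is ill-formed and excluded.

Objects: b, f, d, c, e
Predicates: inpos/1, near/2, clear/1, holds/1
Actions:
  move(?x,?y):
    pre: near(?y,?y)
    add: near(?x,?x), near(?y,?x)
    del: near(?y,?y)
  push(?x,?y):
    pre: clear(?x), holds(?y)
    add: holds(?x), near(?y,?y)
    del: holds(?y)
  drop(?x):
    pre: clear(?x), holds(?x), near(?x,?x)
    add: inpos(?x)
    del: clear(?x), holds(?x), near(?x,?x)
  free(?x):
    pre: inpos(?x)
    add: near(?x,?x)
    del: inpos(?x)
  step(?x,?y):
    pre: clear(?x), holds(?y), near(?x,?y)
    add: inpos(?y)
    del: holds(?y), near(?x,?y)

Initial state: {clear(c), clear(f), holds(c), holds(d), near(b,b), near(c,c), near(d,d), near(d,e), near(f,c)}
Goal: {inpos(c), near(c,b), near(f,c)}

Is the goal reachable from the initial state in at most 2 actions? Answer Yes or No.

No

1. move(b,c)  →  {clear(c), clear(f), holds(c), holds(d), near(b,b), near(c,b), near(d,d), near(d,e), near(f,c)}
2. move(c,b)  →  {clear(c), clear(f), holds(c), holds(d), near(b,c), near(c,b), near(c,c), near(d,d), near(d,e), near(f,c)}
3. drop(c)  →  {clear(f), holds(d), inpos(c), near(b,c), near(c,b), near(d,d), near(d,e), near(f,c)}
optimal plan length = 3; 3 > 2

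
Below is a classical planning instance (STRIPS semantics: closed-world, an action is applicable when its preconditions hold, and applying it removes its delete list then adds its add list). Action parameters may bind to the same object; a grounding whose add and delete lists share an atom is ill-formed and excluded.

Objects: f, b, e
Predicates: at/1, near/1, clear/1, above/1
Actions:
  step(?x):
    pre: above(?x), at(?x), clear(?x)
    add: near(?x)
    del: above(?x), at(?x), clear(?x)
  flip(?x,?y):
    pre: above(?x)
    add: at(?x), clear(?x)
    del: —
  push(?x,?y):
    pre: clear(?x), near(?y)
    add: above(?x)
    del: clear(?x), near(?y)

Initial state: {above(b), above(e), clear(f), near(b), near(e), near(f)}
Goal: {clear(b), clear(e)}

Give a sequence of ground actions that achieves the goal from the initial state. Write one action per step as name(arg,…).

flip(b,f); flip(e,f)

1. flip(b,f)  →  {above(b), above(e), at(b), clear(b), clear(f), near(b), near(e), near(f)}
2. flip(e,f)  →  {above(b), above(e), at(b), at(e), clear(b), clear(e), clear(f), near(b), near(e), near(f)}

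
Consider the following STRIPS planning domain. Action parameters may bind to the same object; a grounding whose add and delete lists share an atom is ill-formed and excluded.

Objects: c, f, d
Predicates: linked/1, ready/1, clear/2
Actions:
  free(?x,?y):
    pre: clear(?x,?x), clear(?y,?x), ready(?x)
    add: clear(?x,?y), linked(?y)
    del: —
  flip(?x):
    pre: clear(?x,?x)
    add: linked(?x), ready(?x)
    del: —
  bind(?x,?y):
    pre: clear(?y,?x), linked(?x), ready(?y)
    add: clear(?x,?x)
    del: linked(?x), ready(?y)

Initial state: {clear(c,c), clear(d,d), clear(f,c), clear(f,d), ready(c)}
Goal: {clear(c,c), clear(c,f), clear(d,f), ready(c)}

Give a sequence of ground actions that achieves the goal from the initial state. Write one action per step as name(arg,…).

free(c,f); flip(d); free(d,f)

1. free(c,f)  →  {clear(c,c), clear(c,f), clear(d,d), clear(f,c), clear(f,d), linked(f), ready(c)}
2. flip(d)  →  {clear(c,c), clear(c,f), clear(d,d), clear(f,c), clear(f,d), linked(d), linked(f), ready(c), ready(d)}
3. free(d,f)  →  {clear(c,c), clear(c,f), clear(d,d), clear(d,f), clear(f,c), clear(f,d), linked(d), linked(f), ready(c), ready(d)}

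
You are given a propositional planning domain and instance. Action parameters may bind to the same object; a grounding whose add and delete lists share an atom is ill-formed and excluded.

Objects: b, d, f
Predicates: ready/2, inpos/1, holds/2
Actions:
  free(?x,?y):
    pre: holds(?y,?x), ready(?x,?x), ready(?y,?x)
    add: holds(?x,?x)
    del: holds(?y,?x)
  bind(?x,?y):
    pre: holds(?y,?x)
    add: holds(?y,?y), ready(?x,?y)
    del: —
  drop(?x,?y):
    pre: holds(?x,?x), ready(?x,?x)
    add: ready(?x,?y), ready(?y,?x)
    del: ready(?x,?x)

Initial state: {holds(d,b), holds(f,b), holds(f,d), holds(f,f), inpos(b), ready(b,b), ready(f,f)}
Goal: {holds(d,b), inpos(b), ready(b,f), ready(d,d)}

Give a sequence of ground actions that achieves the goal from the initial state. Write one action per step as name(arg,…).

1. bind(b,d)  →  {holds(d,b), holds(d,d), holds(f,b), holds(f,d), holds(f,f), inpos(b), ready(b,b), ready(b,d), ready(f,f)}
2. bind(b,f)  →  {holds(d,b), holds(d,d), holds(f,b), holds(f,d), holds(f,f), inpos(b), ready(b,b), ready(b,d), ready(b,f), ready(f,f)}
3. bind(d,d)  →  {holds(d,b), holds(d,d), holds(f,b), holds(f,d), holds(f,f), inpos(b), ready(b,b), ready(b,d), ready(b,f), ready(d,d), ready(f,f)}

bind(b,d); bind(b,f); bind(d,d)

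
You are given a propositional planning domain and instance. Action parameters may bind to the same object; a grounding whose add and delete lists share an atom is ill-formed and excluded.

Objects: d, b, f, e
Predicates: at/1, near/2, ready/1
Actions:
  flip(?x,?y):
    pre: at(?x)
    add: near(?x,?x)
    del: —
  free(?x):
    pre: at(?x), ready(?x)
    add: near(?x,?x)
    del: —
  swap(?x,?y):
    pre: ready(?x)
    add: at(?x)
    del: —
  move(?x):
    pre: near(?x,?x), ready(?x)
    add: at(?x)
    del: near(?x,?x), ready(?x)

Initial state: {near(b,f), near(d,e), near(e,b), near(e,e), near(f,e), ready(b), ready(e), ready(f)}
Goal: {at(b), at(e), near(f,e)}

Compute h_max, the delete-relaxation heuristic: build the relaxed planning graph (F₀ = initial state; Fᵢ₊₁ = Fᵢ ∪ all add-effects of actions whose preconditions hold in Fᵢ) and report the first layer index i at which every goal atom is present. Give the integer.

1

F0 = init (8 atoms)
F1 = F0 ∪ {at(b), at(e), at(f)}  (11 atoms)
goal ⊆ F1  ⇒  h_max = 1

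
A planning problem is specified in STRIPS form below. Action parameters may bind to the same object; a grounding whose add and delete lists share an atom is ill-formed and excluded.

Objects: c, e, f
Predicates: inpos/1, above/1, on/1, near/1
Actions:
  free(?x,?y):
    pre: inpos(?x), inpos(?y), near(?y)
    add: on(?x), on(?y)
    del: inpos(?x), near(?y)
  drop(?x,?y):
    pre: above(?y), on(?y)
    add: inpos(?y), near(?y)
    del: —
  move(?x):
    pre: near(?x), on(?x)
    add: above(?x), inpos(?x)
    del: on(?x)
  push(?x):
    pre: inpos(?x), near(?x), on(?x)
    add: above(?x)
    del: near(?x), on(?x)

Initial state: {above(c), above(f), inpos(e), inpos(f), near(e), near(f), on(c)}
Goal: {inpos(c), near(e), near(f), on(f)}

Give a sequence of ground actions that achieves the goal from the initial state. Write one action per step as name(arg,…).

1. drop(c,c)  →  {above(c), above(f), inpos(c), inpos(e), inpos(f), near(c), near(e), near(f), on(c)}
2. free(f,c)  →  {above(c), above(f), inpos(c), inpos(e), near(e), near(f), on(c), on(f)}

drop(c,c); free(f,c)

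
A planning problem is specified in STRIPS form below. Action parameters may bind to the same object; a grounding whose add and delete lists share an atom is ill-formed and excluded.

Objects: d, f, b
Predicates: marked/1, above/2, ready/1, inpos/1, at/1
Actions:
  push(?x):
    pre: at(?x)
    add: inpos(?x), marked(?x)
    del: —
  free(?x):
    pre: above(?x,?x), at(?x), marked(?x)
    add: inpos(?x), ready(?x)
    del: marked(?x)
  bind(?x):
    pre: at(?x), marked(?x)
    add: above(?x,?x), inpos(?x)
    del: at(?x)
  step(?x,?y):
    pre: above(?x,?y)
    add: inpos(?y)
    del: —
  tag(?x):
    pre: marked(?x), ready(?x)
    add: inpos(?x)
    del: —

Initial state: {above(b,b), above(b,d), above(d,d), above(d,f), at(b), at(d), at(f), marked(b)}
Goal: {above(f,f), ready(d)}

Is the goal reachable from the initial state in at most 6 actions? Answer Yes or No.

Yes

1. push(d)  →  {above(b,b), above(b,d), above(d,d), above(d,f), at(b), at(d), at(f), inpos(d), marked(b), marked(d)}
2. push(f)  →  {above(b,b), above(b,d), above(d,d), above(d,f), at(b), at(d), at(f), inpos(d), inpos(f), marked(b), marked(d), marked(f)}
3. free(d)  →  {above(b,b), above(b,d), above(d,d), above(d,f), at(b), at(d), at(f), inpos(d), inpos(f), marked(b), marked(f), ready(d)}
4. bind(f)  →  {above(b,b), above(b,d), above(d,d), above(d,f), above(f,f), at(b), at(d), inpos(d), inpos(f), marked(b), marked(f), ready(d)}
optimal plan length = 4; 4 ≤ 6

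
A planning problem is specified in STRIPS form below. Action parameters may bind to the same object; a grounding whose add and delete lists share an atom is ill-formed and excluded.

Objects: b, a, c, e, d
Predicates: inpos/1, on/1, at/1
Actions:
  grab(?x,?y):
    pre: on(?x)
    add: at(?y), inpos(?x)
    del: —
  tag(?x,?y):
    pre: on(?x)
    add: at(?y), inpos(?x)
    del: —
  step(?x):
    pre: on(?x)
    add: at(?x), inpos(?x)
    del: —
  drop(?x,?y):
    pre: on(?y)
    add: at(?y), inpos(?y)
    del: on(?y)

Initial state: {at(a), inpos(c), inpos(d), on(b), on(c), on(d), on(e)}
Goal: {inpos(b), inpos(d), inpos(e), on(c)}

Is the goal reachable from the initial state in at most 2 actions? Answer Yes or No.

1. grab(b,b)  →  {at(a), at(b), inpos(b), inpos(c), inpos(d), on(b), on(c), on(d), on(e)}
2. grab(e,b)  →  {at(a), at(b), inpos(b), inpos(c), inpos(d), inpos(e), on(b), on(c), on(d), on(e)}
optimal plan length = 2; 2 ≤ 2

Yes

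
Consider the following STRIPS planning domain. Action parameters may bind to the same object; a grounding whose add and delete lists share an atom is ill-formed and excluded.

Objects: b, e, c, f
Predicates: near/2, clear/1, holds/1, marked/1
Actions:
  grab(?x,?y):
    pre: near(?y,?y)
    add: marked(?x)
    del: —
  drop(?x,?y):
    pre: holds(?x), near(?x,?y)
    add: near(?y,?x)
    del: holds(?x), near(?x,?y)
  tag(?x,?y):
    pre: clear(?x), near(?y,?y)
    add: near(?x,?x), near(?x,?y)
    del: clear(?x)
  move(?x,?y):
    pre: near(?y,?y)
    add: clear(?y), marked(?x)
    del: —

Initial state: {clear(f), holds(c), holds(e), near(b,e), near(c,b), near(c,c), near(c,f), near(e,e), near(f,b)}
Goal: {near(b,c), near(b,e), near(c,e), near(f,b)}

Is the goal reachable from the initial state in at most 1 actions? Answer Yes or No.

No

1. drop(c,b)  →  {clear(f), holds(e), near(b,c), near(b,e), near(c,c), near(c,f), near(e,e), near(f,b)}
2. move(b,c)  →  {clear(c), clear(f), holds(e), marked(b), near(b,c), near(b,e), near(c,c), near(c,f), near(e,e), near(f,b)}
3. tag(c,e)  →  {clear(f), holds(e), marked(b), near(b,c), near(b,e), near(c,c), near(c,e), near(c,f), near(e,e), near(f,b)}
optimal plan length = 3; 3 > 1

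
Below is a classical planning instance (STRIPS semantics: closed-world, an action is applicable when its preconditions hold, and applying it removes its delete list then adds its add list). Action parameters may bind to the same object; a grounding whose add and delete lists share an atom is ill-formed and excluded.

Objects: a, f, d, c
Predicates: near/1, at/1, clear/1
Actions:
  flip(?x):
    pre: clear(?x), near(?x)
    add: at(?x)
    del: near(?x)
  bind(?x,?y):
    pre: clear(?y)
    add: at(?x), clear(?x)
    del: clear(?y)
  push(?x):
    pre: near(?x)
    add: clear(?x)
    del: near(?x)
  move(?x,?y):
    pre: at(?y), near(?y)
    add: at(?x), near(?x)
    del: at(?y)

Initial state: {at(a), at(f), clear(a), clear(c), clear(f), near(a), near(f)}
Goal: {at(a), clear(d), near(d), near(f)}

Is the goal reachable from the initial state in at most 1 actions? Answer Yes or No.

1. bind(d,a)  →  {at(a), at(d), at(f), clear(c), clear(d), clear(f), near(a), near(f)}
2. move(d,f)  →  {at(a), at(d), clear(c), clear(d), clear(f), near(a), near(d), near(f)}
optimal plan length = 2; 2 > 1

No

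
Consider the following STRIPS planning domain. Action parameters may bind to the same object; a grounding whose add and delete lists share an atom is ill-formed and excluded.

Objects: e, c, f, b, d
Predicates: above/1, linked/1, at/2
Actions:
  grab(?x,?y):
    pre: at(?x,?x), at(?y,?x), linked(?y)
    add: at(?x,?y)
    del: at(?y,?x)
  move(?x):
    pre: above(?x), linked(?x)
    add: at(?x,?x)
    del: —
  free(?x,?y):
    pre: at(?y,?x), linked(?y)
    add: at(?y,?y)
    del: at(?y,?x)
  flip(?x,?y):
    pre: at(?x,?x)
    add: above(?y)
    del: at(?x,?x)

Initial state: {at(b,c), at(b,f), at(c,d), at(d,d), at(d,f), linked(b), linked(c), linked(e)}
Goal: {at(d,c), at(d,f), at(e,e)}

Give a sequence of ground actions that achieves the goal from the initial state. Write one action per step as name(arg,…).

grab(d,c); flip(d,e); move(e)

1. grab(d,c)  →  {at(b,c), at(b,f), at(d,c), at(d,d), at(d,f), linked(b), linked(c), linked(e)}
2. flip(d,e)  →  {above(e), at(b,c), at(b,f), at(d,c), at(d,f), linked(b), linked(c), linked(e)}
3. move(e)  →  {above(e), at(b,c), at(b,f), at(d,c), at(d,f), at(e,e), linked(b), linked(c), linked(e)}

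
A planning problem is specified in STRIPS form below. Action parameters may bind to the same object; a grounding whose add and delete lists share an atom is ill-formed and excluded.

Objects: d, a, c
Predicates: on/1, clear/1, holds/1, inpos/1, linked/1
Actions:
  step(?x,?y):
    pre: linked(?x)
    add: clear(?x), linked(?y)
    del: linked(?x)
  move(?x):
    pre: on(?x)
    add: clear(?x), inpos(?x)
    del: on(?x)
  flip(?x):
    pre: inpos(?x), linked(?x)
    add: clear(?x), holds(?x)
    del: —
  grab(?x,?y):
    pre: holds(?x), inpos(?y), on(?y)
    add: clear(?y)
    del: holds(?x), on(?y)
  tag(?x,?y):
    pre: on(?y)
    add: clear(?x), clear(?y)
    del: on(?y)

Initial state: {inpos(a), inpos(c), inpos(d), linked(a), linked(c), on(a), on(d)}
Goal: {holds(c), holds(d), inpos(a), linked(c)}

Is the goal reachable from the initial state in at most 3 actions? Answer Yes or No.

Yes

1. step(a,d)  →  {clear(a), inpos(a), inpos(c), inpos(d), linked(c), linked(d), on(a), on(d)}
2. flip(d)  →  {clear(a), clear(d), holds(d), inpos(a), inpos(c), inpos(d), linked(c), linked(d), on(a), on(d)}
3. flip(c)  →  {clear(a), clear(c), clear(d), holds(c), holds(d), inpos(a), inpos(c), inpos(d), linked(c), linked(d), on(a), on(d)}
optimal plan length = 3; 3 ≤ 3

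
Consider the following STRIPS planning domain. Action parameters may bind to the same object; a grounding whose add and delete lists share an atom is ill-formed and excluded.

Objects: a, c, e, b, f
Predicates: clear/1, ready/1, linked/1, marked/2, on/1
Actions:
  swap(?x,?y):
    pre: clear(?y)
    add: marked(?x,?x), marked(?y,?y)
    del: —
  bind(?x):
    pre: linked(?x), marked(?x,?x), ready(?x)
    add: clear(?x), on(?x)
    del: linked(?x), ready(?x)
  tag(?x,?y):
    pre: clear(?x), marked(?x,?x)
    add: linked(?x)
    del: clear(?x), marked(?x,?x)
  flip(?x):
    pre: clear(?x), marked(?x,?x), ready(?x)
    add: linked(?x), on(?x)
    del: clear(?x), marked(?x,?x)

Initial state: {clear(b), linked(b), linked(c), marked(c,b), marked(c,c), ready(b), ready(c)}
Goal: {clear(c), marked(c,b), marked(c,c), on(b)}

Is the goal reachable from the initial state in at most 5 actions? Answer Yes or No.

Yes

1. swap(a,b)  →  {clear(b), linked(b), linked(c), marked(a,a), marked(b,b), marked(c,b), marked(c,c), ready(b), ready(c)}
2. bind(c)  →  {clear(b), clear(c), linked(b), marked(a,a), marked(b,b), marked(c,b), marked(c,c), on(c), ready(b)}
3. bind(b)  →  {clear(b), clear(c), marked(a,a), marked(b,b), marked(c,b), marked(c,c), on(b), on(c)}
optimal plan length = 3; 3 ≤ 5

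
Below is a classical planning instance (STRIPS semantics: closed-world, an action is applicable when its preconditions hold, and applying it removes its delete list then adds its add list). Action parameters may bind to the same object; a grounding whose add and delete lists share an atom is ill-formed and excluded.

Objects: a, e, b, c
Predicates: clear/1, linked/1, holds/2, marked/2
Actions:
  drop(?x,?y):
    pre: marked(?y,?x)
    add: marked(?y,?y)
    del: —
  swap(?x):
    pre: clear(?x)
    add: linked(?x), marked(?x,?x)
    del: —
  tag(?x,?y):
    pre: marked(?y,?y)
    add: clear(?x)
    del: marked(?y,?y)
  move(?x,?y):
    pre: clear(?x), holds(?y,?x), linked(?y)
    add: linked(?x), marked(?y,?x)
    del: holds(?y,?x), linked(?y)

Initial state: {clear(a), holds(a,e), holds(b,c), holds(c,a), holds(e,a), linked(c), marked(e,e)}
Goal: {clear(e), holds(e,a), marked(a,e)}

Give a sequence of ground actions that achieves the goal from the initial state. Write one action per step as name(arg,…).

1. swap(a)  →  {clear(a), holds(a,e), holds(b,c), holds(c,a), holds(e,a), linked(a), linked(c), marked(a,a), marked(e,e)}
2. tag(e,a)  →  {clear(a), clear(e), holds(a,e), holds(b,c), holds(c,a), holds(e,a), linked(a), linked(c), marked(e,e)}
3. move(e,a)  →  {clear(a), clear(e), holds(b,c), holds(c,a), holds(e,a), linked(c), linked(e), marked(a,e), marked(e,e)}

swap(a); tag(e,a); move(e,a)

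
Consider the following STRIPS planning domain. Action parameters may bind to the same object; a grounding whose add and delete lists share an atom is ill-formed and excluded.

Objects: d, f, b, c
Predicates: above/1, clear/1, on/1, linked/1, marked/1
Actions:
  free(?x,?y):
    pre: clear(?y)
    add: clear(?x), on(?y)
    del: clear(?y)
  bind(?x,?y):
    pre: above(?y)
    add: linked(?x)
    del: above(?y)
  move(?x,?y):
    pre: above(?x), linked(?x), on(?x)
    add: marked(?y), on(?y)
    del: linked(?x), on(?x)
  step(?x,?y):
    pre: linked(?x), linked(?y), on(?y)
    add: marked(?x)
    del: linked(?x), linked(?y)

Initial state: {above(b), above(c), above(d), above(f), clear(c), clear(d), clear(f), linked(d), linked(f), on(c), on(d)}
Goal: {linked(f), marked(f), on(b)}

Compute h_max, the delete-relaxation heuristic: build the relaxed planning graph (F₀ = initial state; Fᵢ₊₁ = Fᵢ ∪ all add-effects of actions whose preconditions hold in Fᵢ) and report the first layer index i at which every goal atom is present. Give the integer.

F0 = init (11 atoms)
F1 = F0 ∪ {clear(b), linked(b), linked(c), marked(b), marked(c), marked(d), marked(f), on(b), on(f)}  (20 atoms)
goal ⊆ F1  ⇒  h_max = 1

1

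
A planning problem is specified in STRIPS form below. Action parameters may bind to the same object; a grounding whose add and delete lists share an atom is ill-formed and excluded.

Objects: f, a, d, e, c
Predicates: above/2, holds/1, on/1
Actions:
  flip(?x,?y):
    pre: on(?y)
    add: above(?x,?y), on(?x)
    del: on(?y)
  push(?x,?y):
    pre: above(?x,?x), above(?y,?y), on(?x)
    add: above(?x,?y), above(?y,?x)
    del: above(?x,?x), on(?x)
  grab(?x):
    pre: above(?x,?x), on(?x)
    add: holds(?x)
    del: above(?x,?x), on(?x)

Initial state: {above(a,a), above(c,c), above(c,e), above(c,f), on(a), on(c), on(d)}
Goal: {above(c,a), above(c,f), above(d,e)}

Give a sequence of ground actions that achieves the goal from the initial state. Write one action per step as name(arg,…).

flip(e,a); flip(d,e); push(c,a)

1. flip(e,a)  →  {above(a,a), above(c,c), above(c,e), above(c,f), above(e,a), on(c), on(d), on(e)}
2. flip(d,e)  →  {above(a,a), above(c,c), above(c,e), above(c,f), above(d,e), above(e,a), on(c), on(d)}
3. push(c,a)  →  {above(a,a), above(a,c), above(c,a), above(c,e), above(c,f), above(d,e), above(e,a), on(d)}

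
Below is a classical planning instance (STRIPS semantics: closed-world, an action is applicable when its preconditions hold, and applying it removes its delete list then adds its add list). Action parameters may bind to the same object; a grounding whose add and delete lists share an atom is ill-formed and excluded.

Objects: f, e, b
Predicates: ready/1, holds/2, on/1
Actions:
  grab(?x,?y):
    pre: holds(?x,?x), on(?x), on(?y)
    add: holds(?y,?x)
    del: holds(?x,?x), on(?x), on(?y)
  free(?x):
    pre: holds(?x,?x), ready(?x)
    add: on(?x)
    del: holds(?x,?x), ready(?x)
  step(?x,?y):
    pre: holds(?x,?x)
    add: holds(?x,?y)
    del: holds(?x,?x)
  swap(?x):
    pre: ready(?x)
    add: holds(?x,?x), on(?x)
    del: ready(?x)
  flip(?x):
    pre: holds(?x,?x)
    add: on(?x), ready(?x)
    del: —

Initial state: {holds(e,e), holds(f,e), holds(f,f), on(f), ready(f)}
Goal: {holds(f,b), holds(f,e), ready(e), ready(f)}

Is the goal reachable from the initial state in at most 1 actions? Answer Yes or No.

No

1. step(f,b)  →  {holds(e,e), holds(f,b), holds(f,e), on(f), ready(f)}
2. flip(e)  →  {holds(e,e), holds(f,b), holds(f,e), on(e), on(f), ready(e), ready(f)}
optimal plan length = 2; 2 > 1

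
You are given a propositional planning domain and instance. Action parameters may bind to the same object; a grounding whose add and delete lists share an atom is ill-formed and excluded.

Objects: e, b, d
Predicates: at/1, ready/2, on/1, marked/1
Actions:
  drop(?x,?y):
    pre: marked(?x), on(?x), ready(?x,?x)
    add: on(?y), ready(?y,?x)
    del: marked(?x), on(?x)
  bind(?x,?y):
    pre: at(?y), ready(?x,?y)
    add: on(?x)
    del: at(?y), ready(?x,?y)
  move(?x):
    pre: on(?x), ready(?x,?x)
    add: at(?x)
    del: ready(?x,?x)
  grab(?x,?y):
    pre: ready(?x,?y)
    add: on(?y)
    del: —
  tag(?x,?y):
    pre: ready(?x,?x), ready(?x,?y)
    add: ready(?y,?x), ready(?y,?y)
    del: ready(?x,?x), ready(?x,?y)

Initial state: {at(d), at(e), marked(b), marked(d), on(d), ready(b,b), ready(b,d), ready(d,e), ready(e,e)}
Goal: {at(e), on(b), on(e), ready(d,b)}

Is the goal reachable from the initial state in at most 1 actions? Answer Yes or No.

No

1. grab(e,e)  →  {at(d), at(e), marked(b), marked(d), on(d), on(e), ready(b,b), ready(b,d), ready(d,e), ready(e,e)}
2. grab(b,b)  →  {at(d), at(e), marked(b), marked(d), on(b), on(d), on(e), ready(b,b), ready(b,d), ready(d,e), ready(e,e)}
3. tag(b,d)  →  {at(d), at(e), marked(b), marked(d), on(b), on(d), on(e), ready(d,b), ready(d,d), ready(d,e), ready(e,e)}
optimal plan length = 3; 3 > 1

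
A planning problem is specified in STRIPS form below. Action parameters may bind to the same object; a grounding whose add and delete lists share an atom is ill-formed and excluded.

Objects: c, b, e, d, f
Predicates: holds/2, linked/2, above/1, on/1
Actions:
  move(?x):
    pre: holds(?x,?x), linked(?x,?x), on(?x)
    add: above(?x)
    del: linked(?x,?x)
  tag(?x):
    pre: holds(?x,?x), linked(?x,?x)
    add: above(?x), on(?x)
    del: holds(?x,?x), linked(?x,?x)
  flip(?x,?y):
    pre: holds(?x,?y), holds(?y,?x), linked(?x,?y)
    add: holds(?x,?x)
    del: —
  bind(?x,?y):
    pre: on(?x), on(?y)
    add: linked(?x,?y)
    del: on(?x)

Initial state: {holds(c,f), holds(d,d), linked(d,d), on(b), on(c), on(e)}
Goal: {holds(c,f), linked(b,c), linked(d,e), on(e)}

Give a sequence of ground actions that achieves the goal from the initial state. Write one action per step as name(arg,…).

tag(d); bind(b,c); bind(d,e)

1. tag(d)  →  {above(d), holds(c,f), on(b), on(c), on(d), on(e)}
2. bind(b,c)  →  {above(d), holds(c,f), linked(b,c), on(c), on(d), on(e)}
3. bind(d,e)  →  {above(d), holds(c,f), linked(b,c), linked(d,e), on(c), on(e)}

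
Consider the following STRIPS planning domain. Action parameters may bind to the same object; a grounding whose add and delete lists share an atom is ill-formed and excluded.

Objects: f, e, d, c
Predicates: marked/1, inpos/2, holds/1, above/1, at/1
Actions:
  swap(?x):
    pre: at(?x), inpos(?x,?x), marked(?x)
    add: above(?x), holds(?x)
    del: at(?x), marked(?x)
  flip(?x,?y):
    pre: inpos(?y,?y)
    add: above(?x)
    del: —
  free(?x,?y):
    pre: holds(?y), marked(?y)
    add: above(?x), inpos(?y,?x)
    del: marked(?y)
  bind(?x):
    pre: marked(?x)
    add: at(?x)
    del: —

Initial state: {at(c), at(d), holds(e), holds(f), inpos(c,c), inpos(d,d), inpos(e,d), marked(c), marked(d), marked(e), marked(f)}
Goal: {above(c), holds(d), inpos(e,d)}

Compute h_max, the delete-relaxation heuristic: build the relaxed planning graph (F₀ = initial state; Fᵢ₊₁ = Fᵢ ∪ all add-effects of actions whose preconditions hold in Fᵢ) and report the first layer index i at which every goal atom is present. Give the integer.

F0 = init (11 atoms)
F1 = F0 ∪ {above(c), above(d), above(e), above(f), at(e), at(f), holds(c), holds(d), inpos(e,c), inpos(e,e), inpos(e,f), inpos(f,c), inpos(f,d), inpos(f,e), inpos(f,f)}  (26 atoms)
goal ⊆ F1  ⇒  h_max = 1

1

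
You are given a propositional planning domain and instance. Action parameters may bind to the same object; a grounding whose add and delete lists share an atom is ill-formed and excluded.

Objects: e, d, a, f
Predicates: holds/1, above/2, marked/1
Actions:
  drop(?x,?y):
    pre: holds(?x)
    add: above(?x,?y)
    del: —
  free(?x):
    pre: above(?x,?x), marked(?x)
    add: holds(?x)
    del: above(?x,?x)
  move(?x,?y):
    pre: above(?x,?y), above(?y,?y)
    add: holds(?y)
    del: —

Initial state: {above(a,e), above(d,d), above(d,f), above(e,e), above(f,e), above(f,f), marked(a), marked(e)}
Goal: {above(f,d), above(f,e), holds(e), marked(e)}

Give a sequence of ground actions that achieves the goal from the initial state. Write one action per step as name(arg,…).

free(e); move(d,f); drop(f,d)

1. free(e)  →  {above(a,e), above(d,d), above(d,f), above(f,e), above(f,f), holds(e), marked(a), marked(e)}
2. move(d,f)  →  {above(a,e), above(d,d), above(d,f), above(f,e), above(f,f), holds(e), holds(f), marked(a), marked(e)}
3. drop(f,d)  →  {above(a,e), above(d,d), above(d,f), above(f,d), above(f,e), above(f,f), holds(e), holds(f), marked(a), marked(e)}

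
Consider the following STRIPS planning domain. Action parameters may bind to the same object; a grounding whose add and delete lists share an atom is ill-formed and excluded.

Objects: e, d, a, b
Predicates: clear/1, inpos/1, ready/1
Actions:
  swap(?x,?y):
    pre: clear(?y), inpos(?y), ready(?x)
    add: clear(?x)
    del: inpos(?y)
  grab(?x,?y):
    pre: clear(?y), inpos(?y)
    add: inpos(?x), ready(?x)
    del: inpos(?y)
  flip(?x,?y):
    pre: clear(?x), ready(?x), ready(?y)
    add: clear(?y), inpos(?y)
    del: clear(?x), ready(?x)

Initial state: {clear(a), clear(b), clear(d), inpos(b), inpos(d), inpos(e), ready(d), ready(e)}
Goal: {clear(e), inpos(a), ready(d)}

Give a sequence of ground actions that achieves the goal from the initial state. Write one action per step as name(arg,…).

1. swap(e,d)  →  {clear(a), clear(b), clear(d), clear(e), inpos(b), inpos(e), ready(d), ready(e)}
2. grab(a,e)  →  {clear(a), clear(b), clear(d), clear(e), inpos(a), inpos(b), ready(a), ready(d), ready(e)}

swap(e,d); grab(a,e)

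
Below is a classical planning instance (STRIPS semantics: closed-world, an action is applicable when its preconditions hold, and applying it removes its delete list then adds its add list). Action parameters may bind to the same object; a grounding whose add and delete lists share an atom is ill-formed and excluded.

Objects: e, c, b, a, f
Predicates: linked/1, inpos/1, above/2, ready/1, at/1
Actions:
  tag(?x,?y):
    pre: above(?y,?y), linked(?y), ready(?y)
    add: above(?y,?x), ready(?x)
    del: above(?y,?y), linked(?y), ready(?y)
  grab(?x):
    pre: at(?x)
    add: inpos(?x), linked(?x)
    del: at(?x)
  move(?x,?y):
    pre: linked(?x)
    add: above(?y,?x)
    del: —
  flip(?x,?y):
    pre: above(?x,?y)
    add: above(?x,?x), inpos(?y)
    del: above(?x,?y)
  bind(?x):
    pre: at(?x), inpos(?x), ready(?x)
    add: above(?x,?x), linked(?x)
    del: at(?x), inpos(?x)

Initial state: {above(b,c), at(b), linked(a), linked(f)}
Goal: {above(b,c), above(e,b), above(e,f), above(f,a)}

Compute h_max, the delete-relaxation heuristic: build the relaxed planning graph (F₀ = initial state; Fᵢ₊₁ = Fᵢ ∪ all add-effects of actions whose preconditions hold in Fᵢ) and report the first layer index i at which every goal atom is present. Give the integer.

2

F0 = init (4 atoms)
F1 = F0 ∪ {above(a,a), above(a,f), above(b,a), above(b,b), above(b,f), above(c,a), above(c,f), above(e,a), above(e,f), above(f,a), above(f,f), inpos(b), inpos(c), linked(b)}  (18 atoms)
F2 = F1 ∪ {above(a,b), above(c,b), above(c,c), above(e,b), above(e,e), above(f,b), inpos(a), inpos(f)}  (26 atoms)
goal ⊆ F2  ⇒  h_max = 2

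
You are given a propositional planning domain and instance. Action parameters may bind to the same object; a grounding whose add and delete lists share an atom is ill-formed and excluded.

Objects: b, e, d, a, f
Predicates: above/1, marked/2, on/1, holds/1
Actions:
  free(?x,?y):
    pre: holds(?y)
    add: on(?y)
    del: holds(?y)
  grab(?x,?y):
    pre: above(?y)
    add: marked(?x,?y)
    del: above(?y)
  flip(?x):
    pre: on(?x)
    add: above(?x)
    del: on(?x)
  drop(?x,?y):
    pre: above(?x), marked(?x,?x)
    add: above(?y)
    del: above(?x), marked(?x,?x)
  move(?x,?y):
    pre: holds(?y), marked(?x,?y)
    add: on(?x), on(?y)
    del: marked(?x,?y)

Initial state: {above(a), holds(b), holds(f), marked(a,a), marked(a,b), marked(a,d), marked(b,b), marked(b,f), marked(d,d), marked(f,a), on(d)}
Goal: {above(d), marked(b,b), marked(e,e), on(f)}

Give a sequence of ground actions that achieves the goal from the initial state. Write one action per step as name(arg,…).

free(b,f); flip(d); drop(a,e); grab(e,e)

1. free(b,f)  →  {above(a), holds(b), marked(a,a), marked(a,b), marked(a,d), marked(b,b), marked(b,f), marked(d,d), marked(f,a), on(d), on(f)}
2. flip(d)  →  {above(a), above(d), holds(b), marked(a,a), marked(a,b), marked(a,d), marked(b,b), marked(b,f), marked(d,d), marked(f,a), on(f)}
3. drop(a,e)  →  {above(d), above(e), holds(b), marked(a,b), marked(a,d), marked(b,b), marked(b,f), marked(d,d), marked(f,a), on(f)}
4. grab(e,e)  →  {above(d), holds(b), marked(a,b), marked(a,d), marked(b,b), marked(b,f), marked(d,d), marked(e,e), marked(f,a), on(f)}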